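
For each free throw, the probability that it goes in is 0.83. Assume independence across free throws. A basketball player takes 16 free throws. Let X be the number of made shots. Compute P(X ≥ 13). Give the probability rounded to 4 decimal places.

X ~ Binomial(16, 0.83); P(X ≥ 13) = Σ C(16,k) p^k (1−p)^(16−k) over k:
  k=13: C(16,13)·0.83^13·0.17^3 = 0.244090
  k=14: C(16,14)·0.83^14·0.17^2 = 0.255371
  k=15: C(16,15)·0.83^15·0.17^1 = 0.166242
  k=16: C(16,16)·0.83^16·0.17^0 = 0.050728
Total = 0.716432

0.7164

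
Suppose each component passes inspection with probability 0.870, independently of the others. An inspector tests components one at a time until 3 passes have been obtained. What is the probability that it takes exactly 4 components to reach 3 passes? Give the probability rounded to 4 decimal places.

Y = trial on which the third success occurs; negative binomial, r=3, p=0.87.
P(Y=4) = C(3,2) · p^3 · (1−p)^1
= 3 · 0.6585 · 0.13 = 0.256816

0.2568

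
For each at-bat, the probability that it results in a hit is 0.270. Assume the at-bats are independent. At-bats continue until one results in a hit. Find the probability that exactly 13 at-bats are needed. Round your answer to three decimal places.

Geometric (trials to first success), p = 0.27.
P(Y = 13) = (1−p)^12 · p = 0.022902 · 0.27 = 0.00618

0.006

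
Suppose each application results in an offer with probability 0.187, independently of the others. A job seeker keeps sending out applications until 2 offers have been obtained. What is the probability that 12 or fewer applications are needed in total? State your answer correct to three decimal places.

0.686

Finishing within 12 applications ⇔ at least 2 successes in the first 12. With X ~ Binomial(12, 0.187), P(Y ≤ 12) = 1 − P(X ≤ 1).
  k=0: C(12,0)·0.187^0·0.813^12 = 0.08338
  k=1: C(12,1)·0.187^1·0.813^11 = 0.23015
1 − 0.31354 = 0.68646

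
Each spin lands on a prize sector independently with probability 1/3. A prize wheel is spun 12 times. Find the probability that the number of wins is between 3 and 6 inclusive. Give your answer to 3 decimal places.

X ~ Binomial(12, 0.333333); P(3 ≤ X ≤ 6) = Σ C(12,k) p^k (1−p)^(12−k) over k:
  k=3: C(12,3)·0.333333^3·0.666667^9 = 0.21195
  k=4: C(12,4)·0.333333^4·0.666667^8 = 0.23845
  k=5: C(12,5)·0.333333^5·0.666667^7 = 0.19076
  k=6: C(12,6)·0.333333^6·0.666667^6 = 0.11127
Total = 0.75243

0.752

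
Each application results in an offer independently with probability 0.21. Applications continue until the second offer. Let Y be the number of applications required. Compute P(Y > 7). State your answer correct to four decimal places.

0.5494

Needing more than 7 applications ⇔ fewer than 2 successes in the first 7. With X ~ Binomial(7, 0.21), P(Y > 7) = P(X ≤ 1).
  k=0: C(7,0)·0.21^0·0.79^7 = 0.192039
  k=1: C(7,1)·0.21^1·0.79^6 = 0.357339
P(X ≤ 1) = 0.549378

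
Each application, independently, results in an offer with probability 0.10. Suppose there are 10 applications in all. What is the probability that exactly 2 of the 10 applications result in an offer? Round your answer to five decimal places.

0.19371

X ~ Binomial(n=10, p=0.10).
P(X=2) = C(10,2) · p^2 · (1−p)^8
= 45 · 0.01 · 0.43047 = 0.1937102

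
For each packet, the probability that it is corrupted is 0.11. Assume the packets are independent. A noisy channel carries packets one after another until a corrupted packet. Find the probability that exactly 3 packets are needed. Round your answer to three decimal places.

Geometric (trials to first success), p = 0.11.
P(Y = 3) = (1−p)^2 · p = 0.7921 · 0.11 = 0.08713

0.087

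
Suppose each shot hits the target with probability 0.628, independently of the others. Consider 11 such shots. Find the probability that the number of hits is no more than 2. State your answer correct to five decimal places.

X ~ Binomial(11, 0.628); P(X ≤ 2) = Σ C(11,k) p^k (1−p)^(11−k) over k:
  k=0: C(11,0)·0.628^0·0.372^11 = 0.0000189
  k=1: C(11,1)·0.628^1·0.372^10 = 0.0003506
  k=2: C(11,2)·0.628^2·0.372^9 = 0.0029592
Total = 0.0033286

0.00333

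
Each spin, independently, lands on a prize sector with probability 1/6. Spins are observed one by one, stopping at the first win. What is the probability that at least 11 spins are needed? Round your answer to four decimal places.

0.1615

Y = number of spins to the first success; geometric, p = 0.166667.
P(Y > 10) = P(first 10 all fail) = (1−p)^10 = 0.161506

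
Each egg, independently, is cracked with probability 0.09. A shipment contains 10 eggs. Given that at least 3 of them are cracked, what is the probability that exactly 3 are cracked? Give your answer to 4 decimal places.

0.8365

X ~ Binomial(10, 0.09). Want P(X=3 | X≥3) = P(X=3) / P(X≥3).
P(X=3) = C(10,3)·0.09^3·0.91^7 = 0.045206
P(X≥3) = 1 − 0.389416 − 0.385137 − 0.171407 = 0.054040
Ratio = 0.045206 / 0.054040 = 0.836533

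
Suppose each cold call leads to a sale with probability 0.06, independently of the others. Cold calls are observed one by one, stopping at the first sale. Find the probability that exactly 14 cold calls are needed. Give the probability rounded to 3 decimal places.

Geometric (trials to first success), p = 0.06.
P(Y = 14) = (1−p)^13 · p = 0.44737 · 0.06 = 0.02684

0.027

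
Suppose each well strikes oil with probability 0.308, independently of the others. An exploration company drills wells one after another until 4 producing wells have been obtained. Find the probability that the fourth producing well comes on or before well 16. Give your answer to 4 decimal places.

0.7753

Finishing within 16 wells ⇔ at least 4 successes in the first 16. With X ~ Binomial(16, 0.308), P(Y ≤ 16) = 1 − P(X ≤ 3).
  k=0: C(16,0)·0.308^0·0.692^16 = 0.002765
  k=1: C(16,1)·0.308^1·0.692^15 = 0.019691
  k=2: C(16,2)·0.308^2·0.692^14 = 0.065731
  k=3: C(16,3)·0.308^3·0.692^13 = 0.136527
1 − 0.224714 = 0.775286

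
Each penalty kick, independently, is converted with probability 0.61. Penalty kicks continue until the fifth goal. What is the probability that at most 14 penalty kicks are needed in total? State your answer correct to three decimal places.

0.986

Finishing within 14 penalty kicks ⇔ at least 5 successes in the first 14. With X ~ Binomial(14, 0.61), P(Y ≤ 14) = 1 − P(X ≤ 4).
  k=0: C(14,0)·0.61^0·0.39^14 = 0.00000
  k=1: C(14,1)·0.61^1·0.39^13 = 0.00004
  k=2: C(14,2)·0.61^2·0.39^12 = 0.00042
  k=3: C(14,3)·0.61^3·0.39^11 = 0.00262
  k=4: C(14,4)·0.61^4·0.39^10 = 0.01128
1 − 0.01437 = 0.98563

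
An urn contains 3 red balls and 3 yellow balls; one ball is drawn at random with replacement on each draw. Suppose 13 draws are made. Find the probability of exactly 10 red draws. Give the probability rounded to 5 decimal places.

X ~ Binomial(n=13, p=0.50).
P(X=10) = C(13,10) · p^10 · (1−p)^3
= 286 · 0.00097656 · 0.125 = 0.0349121

0.03491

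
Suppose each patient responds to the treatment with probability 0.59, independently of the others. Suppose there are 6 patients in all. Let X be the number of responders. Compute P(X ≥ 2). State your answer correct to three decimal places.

X ~ Binomial(6, 0.59); P(X ≥ 2) = Σ C(6,k) p^k (1−p)^(6−k) over k:
  k=2: C(6,2)·0.59^2·0.41^4 = 0.14755
  k=3: C(6,3)·0.59^3·0.41^3 = 0.28310
  k=4: C(6,4)·0.59^4·0.41^2 = 0.30554
  k=5: C(6,5)·0.59^5·0.41^1 = 0.17587
  k=6: C(6,6)·0.59^6·0.41^0 = 0.04218
Total = 0.95424

0.954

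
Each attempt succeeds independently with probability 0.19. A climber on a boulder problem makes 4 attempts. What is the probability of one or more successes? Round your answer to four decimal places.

P(at least one) = 1 − P(none) = 1 − (1 − 0.19)^4
= 1 − 0.430467 = 0.569533

0.5695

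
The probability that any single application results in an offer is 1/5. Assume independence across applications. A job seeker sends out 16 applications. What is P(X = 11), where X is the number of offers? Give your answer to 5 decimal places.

X ~ Binomial(n=16, p=0.20).
P(X=11) = C(16,11) · p^11 · (1−p)^5
= 4368 · 2.048e-08 · 0.32768 = 0.0000293

0.00003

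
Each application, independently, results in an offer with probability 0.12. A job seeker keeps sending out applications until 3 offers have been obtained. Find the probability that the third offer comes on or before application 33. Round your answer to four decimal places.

Finishing within 33 applications ⇔ at least 3 successes in the first 33. With X ~ Binomial(33, 0.12), P(Y ≤ 33) = 1 − P(X ≤ 2).
  k=0: C(33,0)·0.12^0·0.88^33 = 0.014721
  k=1: C(33,1)·0.12^1·0.88^32 = 0.066243
  k=2: C(33,2)·0.12^2·0.88^31 = 0.144530
1 − 0.225494 = 0.774506

0.7745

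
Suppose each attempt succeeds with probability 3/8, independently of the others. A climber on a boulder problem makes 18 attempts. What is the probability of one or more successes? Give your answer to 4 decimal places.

P(at least one) = 1 − P(none) = 1 − (1 − 0.375)^18
= 1 − 0.000212 = 0.999788

0.9998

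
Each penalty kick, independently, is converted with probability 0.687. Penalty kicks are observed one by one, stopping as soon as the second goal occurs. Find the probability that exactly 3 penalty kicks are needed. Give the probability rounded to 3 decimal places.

Y = trial on which the second success occurs; negative binomial, r=2, p=0.687.
P(Y=3) = C(2,1) · p^2 · (1−p)^1
= 2 · 0.47197 · 0.313 = 0.29545

0.295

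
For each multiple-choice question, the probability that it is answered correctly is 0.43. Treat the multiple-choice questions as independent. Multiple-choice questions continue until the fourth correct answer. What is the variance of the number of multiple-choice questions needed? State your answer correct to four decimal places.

Y = total multiple-choice questions until the fourth success; negative binomial with r=4, p=0.43.
Var(Y) = r(1−p)/p² = 4·0.57 / 0.43² = 12.330990

12.3310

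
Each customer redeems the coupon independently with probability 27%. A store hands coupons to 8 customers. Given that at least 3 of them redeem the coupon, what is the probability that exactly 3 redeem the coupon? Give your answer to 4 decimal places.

X ~ Binomial(8, 0.27). Want P(X=3 | X≥3) = P(X=3) / P(X≥3).
P(X=3) = C(8,3)·0.27^3·0.73^5 = 0.228504
P(X≥3) = 1 − 0.080646 − 0.238624 − 0.308903 = 0.371827
Ratio = 0.228504 / 0.371827 = 0.614544

0.6145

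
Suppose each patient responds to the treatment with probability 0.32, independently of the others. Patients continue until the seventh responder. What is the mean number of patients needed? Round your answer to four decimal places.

Y = total patients until the seventh success; negative binomial with r=7, p=0.32.
E[Y] = r / p = 7 / 0.32 = 21.875000

21.8750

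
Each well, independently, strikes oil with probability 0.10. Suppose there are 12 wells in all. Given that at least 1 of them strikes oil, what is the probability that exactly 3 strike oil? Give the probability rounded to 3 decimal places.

0.119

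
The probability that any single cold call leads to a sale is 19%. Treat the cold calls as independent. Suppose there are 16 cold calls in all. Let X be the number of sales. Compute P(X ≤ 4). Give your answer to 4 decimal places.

0.8273

X ~ Binomial(16, 0.19); P(X ≤ 4) = Σ C(16,k) p^k (1−p)^(16−k) over k:
  k=0: C(16,0)·0.19^0·0.81^16 = 0.034337
  k=1: C(16,1)·0.19^1·0.81^15 = 0.128869
  k=2: C(16,2)·0.19^2·0.81^14 = 0.226714
  k=3: C(16,3)·0.19^3·0.81^13 = 0.248173
  k=4: C(16,4)·0.19^4·0.81^12 = 0.189193
Total = 0.827286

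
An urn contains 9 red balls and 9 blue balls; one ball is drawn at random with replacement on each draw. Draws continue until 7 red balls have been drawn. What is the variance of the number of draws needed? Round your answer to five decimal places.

Y = total draws until the seventh success; negative binomial with r=7, p=0.50.
Var(Y) = r(1−p)/p² = 7·0.50 / 0.50² = 14.0000000

14.00000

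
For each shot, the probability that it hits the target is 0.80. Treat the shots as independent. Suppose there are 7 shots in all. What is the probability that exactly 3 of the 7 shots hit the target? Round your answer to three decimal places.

0.029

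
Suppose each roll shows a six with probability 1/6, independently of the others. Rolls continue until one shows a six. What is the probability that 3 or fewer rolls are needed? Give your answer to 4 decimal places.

0.4213

Y = number of rolls to the first success; geometric, p = 0.166667.
P(Y ≤ 3) = 1 − (1−p)^3 = 1 − 0.578704 = 0.421296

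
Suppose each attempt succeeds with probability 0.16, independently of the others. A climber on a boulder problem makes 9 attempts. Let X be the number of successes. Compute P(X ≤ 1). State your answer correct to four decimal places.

X ~ Binomial(9, 0.16); P(X ≤ 1) = Σ C(9,k) p^k (1−p)^(9−k) over k:
  k=0: C(9,0)·0.16^0·0.84^9 = 0.208216
  k=1: C(9,1)·0.16^1·0.84^8 = 0.356941
Total = 0.565157

0.5652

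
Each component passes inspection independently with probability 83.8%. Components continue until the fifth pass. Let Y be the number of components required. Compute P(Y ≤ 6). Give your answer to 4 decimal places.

0.7480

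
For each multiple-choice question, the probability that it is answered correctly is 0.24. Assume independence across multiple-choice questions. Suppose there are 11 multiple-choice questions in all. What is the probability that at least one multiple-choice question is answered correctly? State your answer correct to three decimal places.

P(at least one) = 1 − P(none) = 1 − (1 − 0.24)^11
= 1 − 0.04886 = 0.95114

0.951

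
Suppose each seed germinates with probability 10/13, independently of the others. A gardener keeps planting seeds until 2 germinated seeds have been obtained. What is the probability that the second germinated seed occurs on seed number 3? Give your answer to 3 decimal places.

0.273

Y = trial on which the second success occurs; negative binomial, r=2, p=0.769231.
P(Y=3) = C(2,1) · p^2 · (1−p)^1
= 2 · 0.59172 · 0.23077 = 0.27310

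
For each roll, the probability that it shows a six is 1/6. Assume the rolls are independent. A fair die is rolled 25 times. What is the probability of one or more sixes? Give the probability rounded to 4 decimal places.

0.9895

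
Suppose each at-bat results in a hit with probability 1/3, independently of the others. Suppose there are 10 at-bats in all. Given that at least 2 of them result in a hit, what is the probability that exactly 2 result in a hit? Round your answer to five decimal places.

X ~ Binomial(10, 0.333333). Want P(X=2 | X≥2) = P(X=2) / P(X≥2).
P(X=2) = C(10,2)·0.333333^2·0.666667^8 = 0.1950922
P(X≥2) = 1 − 0.0173415 − 0.0867076 = 0.8959508
Ratio = 0.1950922 / 0.8959508 = 0.2177488

0.21775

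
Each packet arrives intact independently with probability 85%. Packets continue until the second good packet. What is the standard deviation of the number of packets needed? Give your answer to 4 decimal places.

0.6444

Y = total packets until the second success; negative binomial with r=2, p=0.85.
SD(Y) = √[r(1−p)/p²] = √(0.415225) = 0.644379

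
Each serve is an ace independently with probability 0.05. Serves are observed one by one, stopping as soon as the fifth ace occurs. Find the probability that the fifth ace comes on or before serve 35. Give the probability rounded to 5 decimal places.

Finishing within 35 serves ⇔ at least 5 successes in the first 35. With X ~ Binomial(35, 0.05), P(Y ≤ 35) = 1 − P(X ≤ 4).
  k=0: C(35,0)·0.05^0·0.95^35 = 0.1660834
  k=1: C(35,1)·0.05^1·0.95^34 = 0.3059431
  k=2: C(35,2)·0.05^2·0.95^33 = 0.2737385
  k=3: C(35,3)·0.05^3·0.95^32 = 0.1584802
  k=4: C(35,4)·0.05^4·0.95^31 = 0.0667285
1 − 0.9709737 = 0.0290263

0.02903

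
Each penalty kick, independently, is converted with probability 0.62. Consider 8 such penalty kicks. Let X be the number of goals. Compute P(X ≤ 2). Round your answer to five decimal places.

0.03852

X ~ Binomial(8, 0.62); P(X ≤ 2) = Σ C(8,k) p^k (1−p)^(8−k) over k:
  k=0: C(8,0)·0.62^0·0.38^8 = 0.0004348
  k=1: C(8,1)·0.62^1·0.38^7 = 0.0056750
  k=2: C(8,2)·0.62^2·0.38^6 = 0.0324073
Total = 0.0385171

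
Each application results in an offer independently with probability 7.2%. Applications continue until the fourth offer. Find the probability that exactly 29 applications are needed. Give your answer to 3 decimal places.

Y = trial on which the fourth success occurs; negative binomial, r=4, p=0.072.
P(Y=29) = C(28,3) · p^4 · (1−p)^25
= 3276 · 2.6874e-05 · 0.15442 = 0.01359

0.014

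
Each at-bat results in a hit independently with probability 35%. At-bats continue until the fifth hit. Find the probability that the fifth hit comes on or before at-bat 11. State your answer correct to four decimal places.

0.3317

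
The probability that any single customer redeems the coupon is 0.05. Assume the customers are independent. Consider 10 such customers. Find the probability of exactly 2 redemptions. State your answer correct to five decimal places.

0.07463

X ~ Binomial(n=10, p=0.05).
P(X=2) = C(10,2) · p^2 · (1−p)^8
= 45 · 0.0025 · 0.66342 = 0.0746348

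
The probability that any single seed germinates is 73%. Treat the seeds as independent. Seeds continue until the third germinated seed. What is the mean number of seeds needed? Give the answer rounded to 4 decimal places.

4.1096

Y = total seeds until the third success; negative binomial with r=3, p=0.73.
E[Y] = r / p = 3 / 0.73 = 4.109589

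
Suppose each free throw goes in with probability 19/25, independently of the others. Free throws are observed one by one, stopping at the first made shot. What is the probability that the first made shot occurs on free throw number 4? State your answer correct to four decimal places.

Geometric (trials to first success), p = 0.76.
P(Y = 4) = (1−p)^3 · p = 0.013824 · 0.76 = 0.010506

0.0105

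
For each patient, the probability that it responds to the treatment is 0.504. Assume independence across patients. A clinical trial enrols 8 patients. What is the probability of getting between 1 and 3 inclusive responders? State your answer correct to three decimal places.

X ~ Binomial(8, 0.504); P(1 ≤ X ≤ 3) = Σ C(8,k) p^k (1−p)^(8−k) over k:
  k=1: C(8,1)·0.504^1·0.496^7 = 0.02978
  k=2: C(8,2)·0.504^2·0.496^6 = 0.10590
  k=3: C(8,3)·0.504^3·0.496^5 = 0.21522
Total = 0.35090

0.351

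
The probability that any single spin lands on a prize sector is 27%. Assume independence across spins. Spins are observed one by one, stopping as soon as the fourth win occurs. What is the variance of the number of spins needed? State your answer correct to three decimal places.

40.055

Y = total spins until the fourth success; negative binomial with r=4, p=0.27.
Var(Y) = r(1−p)/p² = 4·0.73 / 0.27² = 40.05487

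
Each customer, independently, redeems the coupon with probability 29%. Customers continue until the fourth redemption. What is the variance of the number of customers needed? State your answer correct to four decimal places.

33.7693

Y = total customers until the fourth success; negative binomial with r=4, p=0.29.
Var(Y) = r(1−p)/p² = 4·0.71 / 0.29² = 33.769322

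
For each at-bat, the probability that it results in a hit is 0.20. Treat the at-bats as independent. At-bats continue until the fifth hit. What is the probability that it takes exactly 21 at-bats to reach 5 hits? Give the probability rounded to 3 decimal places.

0.044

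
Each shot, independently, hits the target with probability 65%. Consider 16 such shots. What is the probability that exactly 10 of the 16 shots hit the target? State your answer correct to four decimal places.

X ~ Binomial(n=16, p=0.65).
P(X=10) = C(16,10) · p^10 · (1−p)^6
= 8008 · 0.013463 · 0.0018383 = 0.198183

0.1982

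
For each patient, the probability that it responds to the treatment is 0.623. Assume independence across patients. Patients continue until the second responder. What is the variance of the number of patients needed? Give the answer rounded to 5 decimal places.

Y = total patients until the second success; negative binomial with r=2, p=0.623.
Var(Y) = r(1−p)/p² = 2·0.377 / 0.623² = 1.9426531

1.94265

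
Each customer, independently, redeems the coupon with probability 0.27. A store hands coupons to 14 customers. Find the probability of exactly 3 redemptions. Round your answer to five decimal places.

0.22477

X ~ Binomial(n=14, p=0.27).
P(X=3) = C(14,3) · p^3 · (1−p)^11
= 364 · 0.019683 · 0.031373 = 0.2247730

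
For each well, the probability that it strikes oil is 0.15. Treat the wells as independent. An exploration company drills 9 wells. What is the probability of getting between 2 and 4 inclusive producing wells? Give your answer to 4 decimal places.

0.3949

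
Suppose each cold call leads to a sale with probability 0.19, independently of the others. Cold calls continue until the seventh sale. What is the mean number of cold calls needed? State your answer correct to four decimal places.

36.8421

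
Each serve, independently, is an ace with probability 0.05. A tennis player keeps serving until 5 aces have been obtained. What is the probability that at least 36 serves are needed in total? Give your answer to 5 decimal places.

Needing more than 35 serves ⇔ fewer than 5 successes in the first 35. With X ~ Binomial(35, 0.05), P(Y > 35) = P(X ≤ 4).
  k=0: C(35,0)·0.05^0·0.95^35 = 0.1660834
  k=1: C(35,1)·0.05^1·0.95^34 = 0.3059431
  k=2: C(35,2)·0.05^2·0.95^33 = 0.2737385
  k=3: C(35,3)·0.05^3·0.95^32 = 0.1584802
  k=4: C(35,4)·0.05^4·0.95^31 = 0.0667285
P(X ≤ 4) = 0.9709737

0.97097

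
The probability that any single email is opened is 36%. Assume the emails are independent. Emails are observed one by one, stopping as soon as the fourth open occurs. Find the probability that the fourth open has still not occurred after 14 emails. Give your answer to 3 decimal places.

Needing more than 14 emails ⇔ fewer than 4 successes in the first 14. With X ~ Binomial(14, 0.36), P(Y > 14) = P(X ≤ 3).
  k=0: C(14,0)·0.36^0·0.64^14 = 0.00193
  k=1: C(14,1)·0.36^1·0.64^13 = 0.01523
  k=2: C(14,2)·0.36^2·0.64^12 = 0.05569
  k=3: C(14,3)·0.36^3·0.64^11 = 0.12531
P(X ≤ 3) = 0.19817

0.198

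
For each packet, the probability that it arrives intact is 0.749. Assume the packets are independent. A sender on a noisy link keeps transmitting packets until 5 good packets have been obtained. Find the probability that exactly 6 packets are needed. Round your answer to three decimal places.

0.296

Y = trial on which the fifth success occurs; negative binomial, r=5, p=0.749.
P(Y=6) = C(5,4) · p^5 · (1−p)^1
= 5 · 0.23573 · 0.251 = 0.29584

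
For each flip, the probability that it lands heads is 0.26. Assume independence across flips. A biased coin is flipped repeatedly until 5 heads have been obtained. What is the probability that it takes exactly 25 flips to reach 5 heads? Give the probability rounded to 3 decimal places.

0.031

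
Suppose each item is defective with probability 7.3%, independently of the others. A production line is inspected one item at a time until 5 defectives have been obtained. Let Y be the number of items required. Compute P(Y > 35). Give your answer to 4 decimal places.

Needing more than 35 items ⇔ fewer than 5 successes in the first 35. With X ~ Binomial(35, 0.073), P(Y > 35) = P(X ≤ 4).
  k=0: C(35,0)·0.073^0·0.927^35 = 0.070435
  k=1: C(35,1)·0.073^1·0.927^34 = 0.194134
  k=2: C(35,2)·0.073^2·0.927^33 = 0.259893
  k=3: C(35,3)·0.073^3·0.927^32 = 0.225128
  k=4: C(35,4)·0.073^4·0.927^31 = 0.141828
P(X ≤ 4) = 0.891418

0.8914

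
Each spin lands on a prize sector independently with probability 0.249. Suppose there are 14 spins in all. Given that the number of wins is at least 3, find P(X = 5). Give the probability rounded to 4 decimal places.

X ~ Binomial(14, 0.249). Want P(X=5 | X≥3) = P(X=5) / P(X≥3).
P(X=5) = C(14,5)·0.249^5·0.751^9 = 0.145620
P(X≥3) = 1 − 0.018153 − 0.084265 − 0.181601 = 0.715980
Ratio = 0.145620 / 0.715980 = 0.203385

0.2034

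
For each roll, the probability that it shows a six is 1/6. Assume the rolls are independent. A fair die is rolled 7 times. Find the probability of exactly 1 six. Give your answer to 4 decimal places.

X ~ Binomial(n=7, p=0.166667).
P(X=1) = C(7,1) · p^1 · (1−p)^6
= 7 · 0.16667 · 0.3349 = 0.390714

0.3907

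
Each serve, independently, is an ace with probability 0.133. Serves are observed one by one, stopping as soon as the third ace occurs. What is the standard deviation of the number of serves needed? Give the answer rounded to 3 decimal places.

Y = total serves until the third success; negative binomial with r=3, p=0.133.
SD(Y) = √[r(1−p)/p²] = √(147.04053) = 12.12603

12.126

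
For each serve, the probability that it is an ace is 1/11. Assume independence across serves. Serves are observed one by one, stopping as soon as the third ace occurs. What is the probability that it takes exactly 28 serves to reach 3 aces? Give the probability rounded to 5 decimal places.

0.02434

Y = trial on which the third success occurs; negative binomial, r=3, p=0.090909.
P(Y=28) = C(27,2) · p^3 · (1−p)^25
= 351 · 0.00075131 · 0.092296 = 0.0243395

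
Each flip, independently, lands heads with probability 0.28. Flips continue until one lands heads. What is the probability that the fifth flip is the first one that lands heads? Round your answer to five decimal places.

0.07525

Geometric (trials to first success), p = 0.28.
P(Y = 5) = (1−p)^4 · p = 0.26874 · 0.28 = 0.0752468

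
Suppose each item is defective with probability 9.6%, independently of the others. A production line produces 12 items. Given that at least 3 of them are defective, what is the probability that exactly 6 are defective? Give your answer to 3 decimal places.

X ~ Binomial(12, 0.096). Want P(X=6 | X≥3) = P(X=6) / P(X≥3).
P(X=6) = C(12,6)·0.096^6·0.904^6 = 0.00039
P(X≥3) = 1 − 0.29787 − 0.37958 − 0.22170 = 0.10085
Ratio = 0.00039 / 0.10085 = 0.00391

0.004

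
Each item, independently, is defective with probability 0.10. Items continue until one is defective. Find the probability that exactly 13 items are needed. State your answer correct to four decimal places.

Geometric (trials to first success), p = 0.10.
P(Y = 13) = (1−p)^12 · p = 0.28243 · 0.10 = 0.028243

0.0282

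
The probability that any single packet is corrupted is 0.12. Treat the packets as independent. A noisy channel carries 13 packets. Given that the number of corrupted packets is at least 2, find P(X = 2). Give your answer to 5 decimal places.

X ~ Binomial(13, 0.12). Want P(X=2 | X≥2) = P(X=2) / P(X≥2).
P(X=2) = C(13,2)·0.12^2·0.88^11 = 0.2752748
P(X≥2) = 1 − 0.1897906 − 0.3364470 = 0.4737624
Ratio = 0.2752748 / 0.4737624 = 0.5810398

0.58104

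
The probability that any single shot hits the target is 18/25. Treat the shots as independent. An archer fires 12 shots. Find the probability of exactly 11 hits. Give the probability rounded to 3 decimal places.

0.091

X ~ Binomial(n=12, p=0.72).
P(X=11) = C(12,11) · p^11 · (1−p)^1
= 12 · 0.026956 · 0.28 = 0.09057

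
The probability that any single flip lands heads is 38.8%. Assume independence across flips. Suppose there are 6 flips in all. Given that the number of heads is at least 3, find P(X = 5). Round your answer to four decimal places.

X ~ Binomial(6, 0.388). Want P(X=5 | X≥3) = P(X=5) / P(X≥3).
P(X=5) = C(6,5)·0.388^5·0.612^1 = 0.032289
P(X≥3) = 1 − 0.052542 − 0.199867 − 0.316782 = 0.430809
Ratio = 0.032289 / 0.430809 = 0.074951

0.0750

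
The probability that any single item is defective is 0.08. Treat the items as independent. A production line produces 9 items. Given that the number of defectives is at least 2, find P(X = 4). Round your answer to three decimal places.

0.021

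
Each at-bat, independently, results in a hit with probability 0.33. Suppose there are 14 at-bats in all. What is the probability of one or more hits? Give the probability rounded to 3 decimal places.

P(at least one) = 1 − P(none) = 1 − (1 − 0.33)^14
= 1 − 0.00367 = 0.99633

0.996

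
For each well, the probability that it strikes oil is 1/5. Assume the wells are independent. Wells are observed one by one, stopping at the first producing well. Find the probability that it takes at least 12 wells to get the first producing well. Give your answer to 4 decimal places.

0.0859

Y = number of wells to the first success; geometric, p = 0.20.
P(Y > 11) = P(first 11 all fail) = (1−p)^11 = 0.085899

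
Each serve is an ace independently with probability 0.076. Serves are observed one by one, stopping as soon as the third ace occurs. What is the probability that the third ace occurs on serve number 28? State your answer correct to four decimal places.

Y = trial on which the third success occurs; negative binomial, r=3, p=0.076.
P(Y=28) = C(27,2) · p^3 · (1−p)^25
= 351 · 0.00043898 · 0.13861 = 0.021357

0.0214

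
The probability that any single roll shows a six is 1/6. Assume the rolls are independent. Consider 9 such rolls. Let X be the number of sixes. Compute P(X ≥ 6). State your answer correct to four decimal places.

0.0011

X ~ Binomial(9, 0.166667); P(X ≥ 6) = Σ C(9,k) p^k (1−p)^(9−k) over k:
  k=6: C(9,6)·0.166667^6·0.833333^3 = 0.001042
  k=7: C(9,7)·0.166667^7·0.833333^2 = 0.000089
  k=8: C(9,8)·0.166667^8·0.833333^1 = 0.000004
  k=9: C(9,9)·0.166667^9·0.833333^0 = 0.000000
Total = 0.001136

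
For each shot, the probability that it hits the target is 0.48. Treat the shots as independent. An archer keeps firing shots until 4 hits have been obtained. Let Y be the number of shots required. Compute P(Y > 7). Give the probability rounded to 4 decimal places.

Needing more than 7 shots ⇔ fewer than 4 successes in the first 7. With X ~ Binomial(7, 0.48), P(Y > 7) = P(X ≤ 3).
  k=0: C(7,0)·0.48^0·0.52^7 = 0.010281
  k=1: C(7,1)·0.48^1·0.52^6 = 0.066429
  k=2: C(7,2)·0.48^2·0.52^5 = 0.183958
  k=3: C(7,3)·0.48^3·0.52^4 = 0.283012
P(X ≤ 3) = 0.543680

0.5437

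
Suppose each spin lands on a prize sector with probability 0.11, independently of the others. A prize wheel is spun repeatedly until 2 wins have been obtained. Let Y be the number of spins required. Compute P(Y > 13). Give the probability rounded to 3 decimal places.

Needing more than 13 spins ⇔ fewer than 2 successes in the first 13. With X ~ Binomial(13, 0.11), P(Y > 13) = P(X ≤ 1).
  k=0: C(13,0)·0.11^0·0.89^13 = 0.21982
  k=1: C(13,1)·0.11^1·0.89^12 = 0.35320
P(X ≤ 1) = 0.57302

0.573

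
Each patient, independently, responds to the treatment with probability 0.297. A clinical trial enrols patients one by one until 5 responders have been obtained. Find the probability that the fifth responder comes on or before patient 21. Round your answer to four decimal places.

Finishing within 21 patients ⇔ at least 5 successes in the first 21. With X ~ Binomial(21, 0.297), P(Y ≤ 21) = 1 − P(X ≤ 4).
  k=0: C(21,0)·0.297^0·0.703^21 = 0.000611
  k=1: C(21,1)·0.297^1·0.703^20 = 0.005421
  k=2: C(21,2)·0.297^2·0.703^19 = 0.022903
  k=3: C(21,3)·0.297^3·0.703^18 = 0.061280
  k=4: C(21,4)·0.297^4·0.703^17 = 0.116501
1 − 0.206716 = 0.793284

0.7933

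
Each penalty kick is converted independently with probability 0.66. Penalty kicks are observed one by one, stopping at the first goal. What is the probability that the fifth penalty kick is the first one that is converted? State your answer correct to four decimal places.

0.0088

Geometric (trials to first success), p = 0.66.
P(Y = 5) = (1−p)^4 · p = 0.013363 · 0.66 = 0.008820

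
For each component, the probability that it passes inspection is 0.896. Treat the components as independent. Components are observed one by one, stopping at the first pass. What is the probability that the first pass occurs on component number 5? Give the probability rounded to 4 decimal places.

0.0001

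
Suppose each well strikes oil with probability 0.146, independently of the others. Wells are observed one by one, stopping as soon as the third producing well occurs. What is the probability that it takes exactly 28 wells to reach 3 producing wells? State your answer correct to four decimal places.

Y = trial on which the third success occurs; negative binomial, r=3, p=0.146.
P(Y=28) = C(27,2) · p^3 · (1−p)^25
= 351 · 0.0031121 · 0.01934 = 0.021126

0.0211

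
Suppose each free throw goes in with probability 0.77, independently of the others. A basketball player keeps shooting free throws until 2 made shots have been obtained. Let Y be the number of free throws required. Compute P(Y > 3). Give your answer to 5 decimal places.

0.13437

Needing more than 3 free throws ⇔ fewer than 2 successes in the first 3. With X ~ Binomial(3, 0.77), P(Y > 3) = P(X ≤ 1).
  k=0: C(3,0)·0.77^0·0.23^3 = 0.0121670
  k=1: C(3,1)·0.77^1·0.23^2 = 0.1221990
P(X ≤ 1) = 0.1343660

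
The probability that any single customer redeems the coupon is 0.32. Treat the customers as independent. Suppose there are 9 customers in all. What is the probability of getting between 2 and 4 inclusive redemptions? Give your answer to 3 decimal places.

0.712

X ~ Binomial(9, 0.32); P(2 ≤ X ≤ 4) = Σ C(9,k) p^k (1−p)^(9−k) over k:
  k=2: C(9,2)·0.32^2·0.68^7 = 0.24784
  k=3: C(9,3)·0.32^3·0.68^6 = 0.27213
  k=4: C(9,4)·0.32^4·0.68^5 = 0.19209
Total = 0.71206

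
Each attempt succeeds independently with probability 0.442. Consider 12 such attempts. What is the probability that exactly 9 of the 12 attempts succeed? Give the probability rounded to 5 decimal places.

X ~ Binomial(n=12, p=0.442).
P(X=9) = C(12,9) · p^9 · (1−p)^3
= 220 · 0.00064387 · 0.17374 = 0.0246108

0.02461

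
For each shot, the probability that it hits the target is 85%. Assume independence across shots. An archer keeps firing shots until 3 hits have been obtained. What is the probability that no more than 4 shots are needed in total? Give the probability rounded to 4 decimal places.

0.8905

Finishing within 4 shots ⇔ at least 3 successes in the first 4. With X ~ Binomial(4, 0.85), P(Y ≤ 4) = 1 − P(X ≤ 2).
  k=0: C(4,0)·0.85^0·0.15^4 = 0.000506
  k=1: C(4,1)·0.85^1·0.15^3 = 0.011475
  k=2: C(4,2)·0.85^2·0.15^2 = 0.097537
1 − 0.109519 = 0.890481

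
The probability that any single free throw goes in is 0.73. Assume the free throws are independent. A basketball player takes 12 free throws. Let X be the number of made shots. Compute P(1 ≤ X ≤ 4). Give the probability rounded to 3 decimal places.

0.005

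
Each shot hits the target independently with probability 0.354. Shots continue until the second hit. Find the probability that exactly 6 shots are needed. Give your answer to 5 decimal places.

Y = trial on which the second success occurs; negative binomial, r=2, p=0.354.
P(Y=6) = C(5,1) · p^2 · (1−p)^4
= 5 · 0.12532 · 0.17415 = 0.1091206

0.10912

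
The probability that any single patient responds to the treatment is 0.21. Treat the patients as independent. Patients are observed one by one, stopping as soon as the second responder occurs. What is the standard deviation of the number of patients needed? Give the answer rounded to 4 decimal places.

5.9856

Y = total patients until the second success; negative binomial with r=2, p=0.21.
SD(Y) = √[r(1−p)/p²] = √(35.827664) = 5.985621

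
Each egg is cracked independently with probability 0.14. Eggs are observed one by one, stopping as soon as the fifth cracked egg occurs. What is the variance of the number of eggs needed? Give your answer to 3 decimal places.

Y = total eggs until the fifth success; negative binomial with r=5, p=0.14.
Var(Y) = r(1−p)/p² = 5·0.86 / 0.14² = 219.38776

219.388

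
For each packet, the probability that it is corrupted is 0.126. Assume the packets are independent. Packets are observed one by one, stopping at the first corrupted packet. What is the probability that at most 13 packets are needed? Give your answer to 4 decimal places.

0.8264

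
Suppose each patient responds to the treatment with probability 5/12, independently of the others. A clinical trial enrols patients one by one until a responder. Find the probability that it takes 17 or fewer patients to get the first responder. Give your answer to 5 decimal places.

Y = number of patients to the first success; geometric, p = 0.416667.
P(Y ≤ 17) = 1 − (1−p)^17 = 1 − 0.0001049 = 0.9998951

0.99990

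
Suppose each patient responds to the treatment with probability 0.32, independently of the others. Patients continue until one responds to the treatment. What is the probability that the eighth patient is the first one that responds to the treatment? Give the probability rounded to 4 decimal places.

0.0215

Geometric (trials to first success), p = 0.32.
P(Y = 8) = (1−p)^7 · p = 0.06723 · 0.32 = 0.021514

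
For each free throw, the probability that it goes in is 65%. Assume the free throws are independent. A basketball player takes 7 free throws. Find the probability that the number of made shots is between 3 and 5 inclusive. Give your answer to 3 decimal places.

0.711

X ~ Binomial(7, 0.65); P(3 ≤ X ≤ 5) = Σ C(7,k) p^k (1−p)^(7−k) over k:
  k=3: C(7,3)·0.65^3·0.35^4 = 0.14424
  k=4: C(7,4)·0.65^4·0.35^3 = 0.26787
  k=5: C(7,5)·0.65^5·0.35^2 = 0.29848
Total = 0.71059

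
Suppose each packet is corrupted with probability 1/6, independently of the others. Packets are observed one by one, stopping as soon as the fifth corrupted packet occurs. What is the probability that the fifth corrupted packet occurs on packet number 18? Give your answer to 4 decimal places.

Y = trial on which the fifth success occurs; negative binomial, r=5, p=0.166667.
P(Y=18) = C(17,4) · p^5 · (1−p)^13
= 2380 · 0.0001286 · 0.093464 = 0.028606

0.0286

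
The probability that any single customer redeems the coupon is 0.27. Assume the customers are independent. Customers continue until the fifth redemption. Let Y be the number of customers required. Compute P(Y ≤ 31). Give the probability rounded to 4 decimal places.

Finishing within 31 customers ⇔ at least 5 successes in the first 31. With X ~ Binomial(31, 0.27), P(Y ≤ 31) = 1 − P(X ≤ 4).
  k=0: C(31,0)·0.27^0·0.73^31 = 0.000058
  k=1: C(31,1)·0.27^1·0.73^30 = 0.000664
  k=2: C(31,2)·0.27^2·0.73^29 = 0.003686
  k=3: C(31,3)·0.27^3·0.73^28 = 0.013178
  k=4: C(31,4)·0.27^4·0.73^27 = 0.034119
1 − 0.051706 = 0.948294

0.9483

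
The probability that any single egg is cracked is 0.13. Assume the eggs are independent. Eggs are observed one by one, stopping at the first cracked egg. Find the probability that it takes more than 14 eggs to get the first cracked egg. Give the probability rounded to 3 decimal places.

0.142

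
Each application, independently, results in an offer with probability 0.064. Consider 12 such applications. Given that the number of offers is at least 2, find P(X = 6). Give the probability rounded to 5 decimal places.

X ~ Binomial(12, 0.064). Want P(X=6 | X≥2) = P(X=6) / P(X≥2).
P(X=6) = C(12,6)·0.064^6·0.936^6 = 0.0000427
P(X≥2) = 1 − 0.4521788 − 0.3710185 = 0.1768027
Ratio = 0.0000427 / 0.1768027 = 0.0002415

0.00024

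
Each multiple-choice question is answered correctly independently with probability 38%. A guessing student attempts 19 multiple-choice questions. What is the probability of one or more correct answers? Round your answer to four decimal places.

P(at least one) = 1 − P(none) = 1 − (1 − 0.38)^19
= 1 − 0.000114 = 0.999886

0.9999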